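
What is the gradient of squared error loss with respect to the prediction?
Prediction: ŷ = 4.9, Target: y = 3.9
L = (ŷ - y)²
∂L/∂ŷ = 2.0

∂L/∂ŷ = 2(ŷ - y) = 2(4.9 - 3.9) = 2(1.0) = 2.0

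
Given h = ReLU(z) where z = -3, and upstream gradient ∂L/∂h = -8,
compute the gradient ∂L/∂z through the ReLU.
∂L/∂z = 0

h = ReLU(-3) = 0
Since z < 0: ∂h/∂z = 0
∂L/∂z = ∂L/∂h · ∂h/∂z = -8 × 0 = 0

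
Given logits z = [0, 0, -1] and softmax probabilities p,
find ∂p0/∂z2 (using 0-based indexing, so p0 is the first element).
∂p0/∂z2 = -0.06561

p = softmax(z) = [0.4223, 0.4223, 0.1554]
p0 = 0.4223, p2 = 0.1554

∂p0/∂z2 = -p0 × p2 = -0.4223 × 0.1554 = -0.06561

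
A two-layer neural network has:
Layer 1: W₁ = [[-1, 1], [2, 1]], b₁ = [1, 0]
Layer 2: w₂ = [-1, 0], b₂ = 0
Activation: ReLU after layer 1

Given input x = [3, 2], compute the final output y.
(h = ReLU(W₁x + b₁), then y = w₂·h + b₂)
y = 0

Layer 1 pre-activation: z₁ = [0, 8]
After ReLU: h = [0, 8]
Layer 2 output: y = -1×0 + 0×8 + 0 = 0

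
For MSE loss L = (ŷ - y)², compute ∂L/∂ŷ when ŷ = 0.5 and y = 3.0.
∂L/∂ŷ = -5.0

∂L/∂ŷ = 2(ŷ - y) = 2(0.5 - 3.0) = 2(-2.5) = -5.0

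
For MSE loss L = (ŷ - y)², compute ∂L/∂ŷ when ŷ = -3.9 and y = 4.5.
∂L/∂ŷ = -16.8

∂L/∂ŷ = 2(ŷ - y) = 2(-3.9 - 4.5) = 2(-8.4) = -16.8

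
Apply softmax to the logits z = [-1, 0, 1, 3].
p = [0.0152, 0.0414, 0.1125, 0.831]

exp(z) = [0.3679, 1, 2.718, 20.09]
Sum = 24.17
p = [0.0152, 0.0414, 0.1125, 0.831]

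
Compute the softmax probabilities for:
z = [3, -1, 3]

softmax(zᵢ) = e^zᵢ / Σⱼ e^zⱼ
p = [0.4955, 0.0091, 0.4955]

exp(z) = [20.09, 0.3679, 20.09]
Sum = 40.54
p = [0.4955, 0.0091, 0.4955]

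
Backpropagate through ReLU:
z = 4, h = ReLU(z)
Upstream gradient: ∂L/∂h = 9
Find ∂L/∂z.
∂L/∂z = 9

h = ReLU(4) = 4
Since z > 0: ∂h/∂z = 1
∂L/∂z = ∂L/∂h · ∂h/∂z = 9 × 1 = 9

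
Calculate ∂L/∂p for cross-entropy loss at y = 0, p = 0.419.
∂L/∂p = 1.721

∂L/∂p = -y/p + (1-y)/(1-p) = 0 + 1/0.581 = 1.721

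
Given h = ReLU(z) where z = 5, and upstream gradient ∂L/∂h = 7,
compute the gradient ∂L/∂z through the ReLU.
∂L/∂z = 7

h = ReLU(5) = 5
Since z > 0: ∂h/∂z = 1
∂L/∂z = ∂L/∂h · ∂h/∂z = 7 × 1 = 7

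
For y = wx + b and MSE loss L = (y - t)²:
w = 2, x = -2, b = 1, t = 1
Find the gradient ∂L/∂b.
∂L/∂b = -8

y = wx + b = (2)(-2) + 1 = -3
∂L/∂y = 2(y - t) = 2(-3 - 1) = -8
∂y/∂b = 1
∂L/∂b = ∂L/∂y · ∂y/∂b = -8 × 1 = -8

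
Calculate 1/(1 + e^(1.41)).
0.1962

sigmoid(-1.41) = 1/(1 + e^(1.41)) = 1/(1 + 4.096) = 0.1962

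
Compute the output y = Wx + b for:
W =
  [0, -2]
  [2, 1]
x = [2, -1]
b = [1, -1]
y = [3, 2]

Wx = [0×2 + -2×-1, 2×2 + 1×-1]
   = [2, 3]
y = Wx + b = [2 + 1, 3 + -1] = [3, 2]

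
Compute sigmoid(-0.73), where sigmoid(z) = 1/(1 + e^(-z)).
0.3252

sigmoid(-0.73) = 1/(1 + e^(0.73)) = 1/(1 + 2.075) = 0.3252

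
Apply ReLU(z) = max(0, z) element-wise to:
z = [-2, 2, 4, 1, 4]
h = [0, 2, 4, 1, 4]

ReLU applied element-wise: max(0,-2)=0, max(0,2)=2, max(0,4)=4, max(0,1)=1, max(0,4)=4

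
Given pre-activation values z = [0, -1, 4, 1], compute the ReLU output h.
h = [0, 0, 4, 1]

ReLU applied element-wise: max(0,0)=0, max(0,-1)=0, max(0,4)=4, max(0,1)=1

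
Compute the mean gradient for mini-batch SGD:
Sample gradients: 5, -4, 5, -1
Average gradient = 1.25

Average = (1/4)(5 + -4 + 5 + -1) = 5/4 = 1.25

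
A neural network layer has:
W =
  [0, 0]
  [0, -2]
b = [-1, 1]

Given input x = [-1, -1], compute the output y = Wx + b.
y = [-1, 3]

Wx = [0×-1 + 0×-1, 0×-1 + -2×-1]
   = [0, 2]
y = Wx + b = [0 + -1, 2 + 1] = [-1, 3]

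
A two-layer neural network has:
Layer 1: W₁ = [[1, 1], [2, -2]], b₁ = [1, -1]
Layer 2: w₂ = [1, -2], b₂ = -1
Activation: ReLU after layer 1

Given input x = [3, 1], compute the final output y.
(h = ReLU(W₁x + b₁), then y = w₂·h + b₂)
y = -2

Layer 1 pre-activation: z₁ = [5, 3]
After ReLU: h = [5, 3]
Layer 2 output: y = 1×5 + -2×3 + -1 = -2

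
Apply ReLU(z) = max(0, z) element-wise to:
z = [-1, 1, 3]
h = [0, 1, 3]

ReLU applied element-wise: max(0,-1)=0, max(0,1)=1, max(0,3)=3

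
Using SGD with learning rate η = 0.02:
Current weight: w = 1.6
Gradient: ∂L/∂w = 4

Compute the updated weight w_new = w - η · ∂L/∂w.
w_new = 1.52

w_new = w - η·∂L/∂w = 1.6 - 0.02×(4) = 1.6 - (0.08) = 1.52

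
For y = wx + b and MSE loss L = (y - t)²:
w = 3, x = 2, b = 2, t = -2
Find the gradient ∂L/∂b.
∂L/∂b = 20

y = wx + b = (3)(2) + 2 = 8
∂L/∂y = 2(y - t) = 2(8 - -2) = 20
∂y/∂b = 1
∂L/∂b = ∂L/∂y · ∂y/∂b = 20 × 1 = 20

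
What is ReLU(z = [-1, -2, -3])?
h = [0, 0, 0]

ReLU applied element-wise: max(0,-1)=0, max(0,-2)=0, max(0,-3)=0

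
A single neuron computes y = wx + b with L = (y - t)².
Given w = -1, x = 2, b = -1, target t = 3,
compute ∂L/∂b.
∂L/∂b = -12

y = wx + b = (-1)(2) + -1 = -3
∂L/∂y = 2(y - t) = 2(-3 - 3) = -12
∂y/∂b = 1
∂L/∂b = ∂L/∂y · ∂y/∂b = -12 × 1 = -12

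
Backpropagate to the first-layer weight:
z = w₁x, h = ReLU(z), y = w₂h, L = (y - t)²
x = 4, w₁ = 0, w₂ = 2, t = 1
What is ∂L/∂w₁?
∂L/∂w₁ = 0

Forward pass:
z = w₁x = 0×4 = 0
h = ReLU(0) = 0
y = w₂h = 2×0 = 0

Backward pass:
∂L/∂y = 2(y - t) = 2(0 - 1) = -2
∂y/∂h = w₂ = 2
∂h/∂z = 0 (ReLU derivative)
∂z/∂w₁ = x = 4

∂L/∂w₁ = -2 × 2 × 0 × 4 = 0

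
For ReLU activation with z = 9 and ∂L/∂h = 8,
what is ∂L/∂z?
∂L/∂z = 8

h = ReLU(9) = 9
Since z > 0: ∂h/∂z = 1
∂L/∂z = ∂L/∂h · ∂h/∂z = 8 × 1 = 8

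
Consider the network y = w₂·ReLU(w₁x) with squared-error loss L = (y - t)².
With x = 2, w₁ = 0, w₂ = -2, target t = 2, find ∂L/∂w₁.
∂L/∂w₁ = 0

Forward pass:
z = w₁x = 0×2 = 0
h = ReLU(0) = 0
y = w₂h = -2×0 = 0

Backward pass:
∂L/∂y = 2(y - t) = 2(0 - 2) = -4
∂y/∂h = w₂ = -2
∂h/∂z = 0 (ReLU derivative)
∂z/∂w₁ = x = 2

∂L/∂w₁ = -4 × -2 × 0 × 2 = 0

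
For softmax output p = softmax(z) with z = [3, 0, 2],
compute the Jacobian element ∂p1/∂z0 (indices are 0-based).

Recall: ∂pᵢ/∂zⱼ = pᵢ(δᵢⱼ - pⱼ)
∂p1/∂z0 = -0.02477

p = softmax(z) = [0.7054, 0.03512, 0.2595]
p1 = 0.03512, p0 = 0.7054

∂p1/∂z0 = -p1 × p0 = -0.03512 × 0.7054 = -0.02477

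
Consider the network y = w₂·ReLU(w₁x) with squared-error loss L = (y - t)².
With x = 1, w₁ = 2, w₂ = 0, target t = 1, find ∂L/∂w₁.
∂L/∂w₁ = 0

Forward pass:
z = w₁x = 2×1 = 2
h = ReLU(2) = 2
y = w₂h = 0×2 = 0

Backward pass:
∂L/∂y = 2(y - t) = 2(0 - 1) = -2
∂y/∂h = w₂ = 0
∂h/∂z = 1 (ReLU derivative)
∂z/∂w₁ = x = 1

∂L/∂w₁ = -2 × 0 × 1 × 1 = 0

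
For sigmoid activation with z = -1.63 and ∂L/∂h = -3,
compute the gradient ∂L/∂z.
∂L/∂z = -0.411

σ(-1.63) = 0.1638
σ'(-1.63) = σ(-1.63)(1 - σ(-1.63)) = 0.1638 × 0.8362 = 0.137
∂L/∂z = ∂L/∂h · σ'(z) = -3 × 0.137 = -0.411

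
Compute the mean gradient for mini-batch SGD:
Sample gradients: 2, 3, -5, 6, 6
Average gradient = 2.4

Average = (1/5)(2 + 3 + -5 + 6 + 6) = 12/5 = 2.4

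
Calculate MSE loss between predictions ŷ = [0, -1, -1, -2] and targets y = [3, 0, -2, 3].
MSE = 9

MSE = (1/4)((0-3)² + (-1-0)² + (-1--2)² + (-2-3)²) = (1/4)(9 + 1 + 1 + 25) = 9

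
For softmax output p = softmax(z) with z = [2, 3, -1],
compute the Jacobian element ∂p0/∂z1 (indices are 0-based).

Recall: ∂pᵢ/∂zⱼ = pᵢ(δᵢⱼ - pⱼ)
∂p0/∂z1 = -0.1915

p = softmax(z) = [0.2654, 0.7214, 0.01321]
p0 = 0.2654, p1 = 0.7214

∂p0/∂z1 = -p0 × p1 = -0.2654 × 0.7214 = -0.1915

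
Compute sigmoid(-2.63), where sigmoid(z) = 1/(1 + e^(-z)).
0.06723

sigmoid(-2.63) = 1/(1 + e^(2.63)) = 1/(1 + 13.87) = 0.06723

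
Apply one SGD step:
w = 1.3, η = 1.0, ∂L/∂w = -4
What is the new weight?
w_new = 5.3

w_new = w - η·∂L/∂w = 1.3 - 1.0×(-4) = 1.3 - (-4) = 5.3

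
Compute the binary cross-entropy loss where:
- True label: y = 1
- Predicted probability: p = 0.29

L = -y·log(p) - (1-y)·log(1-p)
L = 1.238

L = -1·log(0.29) - 0·log(0.71) = -log(0.29) = 1.238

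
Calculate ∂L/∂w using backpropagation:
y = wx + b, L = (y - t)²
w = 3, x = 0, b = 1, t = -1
∂L/∂w = 0

y = wx + b = (3)(0) + 1 = 1
∂L/∂y = 2(y - t) = 2(1 - -1) = 4
∂y/∂w = x = 0
∂L/∂w = ∂L/∂y · ∂y/∂w = 4 × 0 = 0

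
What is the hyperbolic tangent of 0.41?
0.3885

tanh(0.41) = (e^(0.41) - e^(-0.41))/(e^(0.41) + e^(-0.41)) = 0.3885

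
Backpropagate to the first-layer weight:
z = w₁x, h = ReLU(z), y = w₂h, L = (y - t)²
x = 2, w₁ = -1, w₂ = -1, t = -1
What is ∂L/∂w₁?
∂L/∂w₁ = 0

Forward pass:
z = w₁x = -1×2 = -2
h = ReLU(-2) = 0
y = w₂h = -1×0 = 0

Backward pass:
∂L/∂y = 2(y - t) = 2(0 - -1) = 2
∂y/∂h = w₂ = -1
∂h/∂z = 0 (ReLU derivative)
∂z/∂w₁ = x = 2

∂L/∂w₁ = 2 × -1 × 0 × 2 = 0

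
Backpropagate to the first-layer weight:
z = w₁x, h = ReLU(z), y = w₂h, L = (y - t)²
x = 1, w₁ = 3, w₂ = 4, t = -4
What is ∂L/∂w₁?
∂L/∂w₁ = 128

Forward pass:
z = w₁x = 3×1 = 3
h = ReLU(3) = 3
y = w₂h = 4×3 = 12

Backward pass:
∂L/∂y = 2(y - t) = 2(12 - -4) = 32
∂y/∂h = w₂ = 4
∂h/∂z = 1 (ReLU derivative)
∂z/∂w₁ = x = 1

∂L/∂w₁ = 32 × 4 × 1 × 1 = 128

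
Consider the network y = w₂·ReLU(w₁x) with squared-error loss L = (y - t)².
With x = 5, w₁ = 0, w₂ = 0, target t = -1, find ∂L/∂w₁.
∂L/∂w₁ = 0

Forward pass:
z = w₁x = 0×5 = 0
h = ReLU(0) = 0
y = w₂h = 0×0 = 0

Backward pass:
∂L/∂y = 2(y - t) = 2(0 - -1) = 2
∂y/∂h = w₂ = 0
∂h/∂z = 0 (ReLU derivative)
∂z/∂w₁ = x = 5

∂L/∂w₁ = 2 × 0 × 0 × 5 = 0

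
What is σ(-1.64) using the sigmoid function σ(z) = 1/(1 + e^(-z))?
0.1625

sigmoid(-1.64) = 1/(1 + e^(1.64)) = 1/(1 + 5.155) = 0.1625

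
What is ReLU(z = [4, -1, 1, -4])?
h = [4, 0, 1, 0]

ReLU applied element-wise: max(0,4)=4, max(0,-1)=0, max(0,1)=1, max(0,-4)=0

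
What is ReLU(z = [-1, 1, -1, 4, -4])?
h = [0, 1, 0, 4, 0]

ReLU applied element-wise: max(0,-1)=0, max(0,1)=1, max(0,-1)=0, max(0,4)=4, max(0,-4)=0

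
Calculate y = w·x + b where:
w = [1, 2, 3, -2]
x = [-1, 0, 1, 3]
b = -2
y = -6

y = (1)(-1) + (2)(0) + (3)(1) + (-2)(3) + -2 = -6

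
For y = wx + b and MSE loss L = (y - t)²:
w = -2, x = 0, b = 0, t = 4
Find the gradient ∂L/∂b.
∂L/∂b = -8

y = wx + b = (-2)(0) + 0 = 0
∂L/∂y = 2(y - t) = 2(0 - 4) = -8
∂y/∂b = 1
∂L/∂b = ∂L/∂y · ∂y/∂b = -8 × 1 = -8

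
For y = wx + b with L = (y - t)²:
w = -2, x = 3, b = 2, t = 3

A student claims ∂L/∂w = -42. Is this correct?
Correct

y = (-2)(3) + 2 = -4
∂L/∂y = 2(y - t) = 2(-4 - 3) = -14
∂y/∂w = x = 3
∂L/∂w = -14 × 3 = -42

Claimed value: -42
Correct: The correct gradient is -42.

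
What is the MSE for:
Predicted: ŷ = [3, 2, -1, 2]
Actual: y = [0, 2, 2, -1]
MSE = 6.75

MSE = (1/4)((3-0)² + (2-2)² + (-1-2)² + (2--1)²) = (1/4)(9 + 0 + 9 + 9) = 6.75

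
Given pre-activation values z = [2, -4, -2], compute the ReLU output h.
h = [2, 0, 0]

ReLU applied element-wise: max(0,2)=2, max(0,-4)=0, max(0,-2)=0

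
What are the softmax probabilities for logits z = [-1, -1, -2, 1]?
p = [0.1025, 0.1025, 0.0377, 0.7573]

exp(z) = [0.3679, 0.3679, 0.1353, 2.718]
Sum = 3.589
p = [0.1025, 0.1025, 0.0377, 0.7573]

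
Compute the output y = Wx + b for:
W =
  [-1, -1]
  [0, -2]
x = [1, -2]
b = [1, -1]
y = [2, 3]

Wx = [-1×1 + -1×-2, 0×1 + -2×-2]
   = [1, 4]
y = Wx + b = [1 + 1, 4 + -1] = [2, 3]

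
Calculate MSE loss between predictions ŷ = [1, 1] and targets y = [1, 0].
MSE = 0.5

MSE = (1/2)((1-1)² + (1-0)²) = (1/2)(0 + 1) = 0.5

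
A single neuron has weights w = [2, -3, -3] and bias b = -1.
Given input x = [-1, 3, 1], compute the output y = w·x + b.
y = -15

y = (2)(-1) + (-3)(3) + (-3)(1) + -1 = -15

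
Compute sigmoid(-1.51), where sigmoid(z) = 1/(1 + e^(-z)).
0.1809

sigmoid(-1.51) = 1/(1 + e^(1.51)) = 1/(1 + 4.527) = 0.1809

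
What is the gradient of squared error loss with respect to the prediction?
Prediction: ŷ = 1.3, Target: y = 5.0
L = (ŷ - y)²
∂L/∂ŷ = -7.4

∂L/∂ŷ = 2(ŷ - y) = 2(1.3 - 5.0) = 2(-3.7) = -7.4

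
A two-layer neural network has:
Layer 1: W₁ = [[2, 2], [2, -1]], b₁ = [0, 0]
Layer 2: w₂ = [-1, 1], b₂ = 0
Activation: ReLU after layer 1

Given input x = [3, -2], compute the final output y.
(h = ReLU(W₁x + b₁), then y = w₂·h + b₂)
y = 6

Layer 1 pre-activation: z₁ = [2, 8]
After ReLU: h = [2, 8]
Layer 2 output: y = -1×2 + 1×8 + 0 = 6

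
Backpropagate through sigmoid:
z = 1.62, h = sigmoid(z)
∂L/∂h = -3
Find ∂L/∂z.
∂L/∂z = -0.4137

σ(1.62) = 0.8348
σ'(1.62) = σ(1.62)(1 - σ(1.62)) = 0.8348 × 0.1652 = 0.1379
∂L/∂z = ∂L/∂h · σ'(z) = -3 × 0.1379 = -0.4137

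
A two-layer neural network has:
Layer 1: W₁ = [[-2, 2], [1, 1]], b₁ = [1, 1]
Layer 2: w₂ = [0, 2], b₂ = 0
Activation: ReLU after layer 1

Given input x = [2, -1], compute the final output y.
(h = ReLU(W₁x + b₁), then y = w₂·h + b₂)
y = 4

Layer 1 pre-activation: z₁ = [-5, 2]
After ReLU: h = [0, 2]
Layer 2 output: y = 0×0 + 2×2 + 0 = 4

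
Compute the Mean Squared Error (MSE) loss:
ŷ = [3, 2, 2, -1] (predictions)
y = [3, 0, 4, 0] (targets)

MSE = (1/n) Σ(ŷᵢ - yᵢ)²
MSE = 2.25

MSE = (1/4)((3-3)² + (2-0)² + (2-4)² + (-1-0)²) = (1/4)(0 + 4 + 4 + 1) = 2.25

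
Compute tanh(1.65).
0.9289

tanh(1.65) = (e^(1.65) - e^(-1.65))/(e^(1.65) + e^(-1.65)) = 0.9289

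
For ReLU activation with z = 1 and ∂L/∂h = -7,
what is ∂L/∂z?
∂L/∂z = -7

h = ReLU(1) = 1
Since z > 0: ∂h/∂z = 1
∂L/∂z = ∂L/∂h · ∂h/∂z = -7 × 1 = -7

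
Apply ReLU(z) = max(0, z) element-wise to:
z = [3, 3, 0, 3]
h = [3, 3, 0, 3]

ReLU applied element-wise: max(0,3)=3, max(0,3)=3, max(0,0)=0, max(0,3)=3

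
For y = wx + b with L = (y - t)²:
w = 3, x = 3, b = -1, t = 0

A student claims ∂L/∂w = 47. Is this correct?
Incorrect

y = (3)(3) + -1 = 8
∂L/∂y = 2(y - t) = 2(8 - 0) = 16
∂y/∂w = x = 3
∂L/∂w = 16 × 3 = 48

Claimed value: 47
Incorrect: The correct gradient is 48.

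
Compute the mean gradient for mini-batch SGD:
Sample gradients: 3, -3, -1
Average gradient = -0.3333

Average = (1/3)(3 + -3 + -1) = -1/3 = -0.3333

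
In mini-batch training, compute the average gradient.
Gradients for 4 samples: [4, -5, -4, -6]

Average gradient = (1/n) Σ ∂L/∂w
Average gradient = -2.75

Average = (1/4)(4 + -5 + -4 + -6) = -11/4 = -2.75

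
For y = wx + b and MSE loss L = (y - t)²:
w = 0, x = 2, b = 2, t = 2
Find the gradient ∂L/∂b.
∂L/∂b = 0

y = wx + b = (0)(2) + 2 = 2
∂L/∂y = 2(y - t) = 2(2 - 2) = 0
∂y/∂b = 1
∂L/∂b = ∂L/∂y · ∂y/∂b = 0 × 1 = 0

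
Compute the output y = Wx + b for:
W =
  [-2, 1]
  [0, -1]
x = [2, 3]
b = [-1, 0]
y = [-2, -3]

Wx = [-2×2 + 1×3, 0×2 + -1×3]
   = [-1, -3]
y = Wx + b = [-1 + -1, -3 + 0] = [-2, -3]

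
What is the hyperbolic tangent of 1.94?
0.9595

tanh(1.94) = (e^(1.94) - e^(-1.94))/(e^(1.94) + e^(-1.94)) = 0.9595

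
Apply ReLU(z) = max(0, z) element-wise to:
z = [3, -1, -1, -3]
h = [3, 0, 0, 0]

ReLU applied element-wise: max(0,3)=3, max(0,-1)=0, max(0,-1)=0, max(0,-3)=0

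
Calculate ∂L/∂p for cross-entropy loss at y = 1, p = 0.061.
∂L/∂p = -16.39

∂L/∂p = -y/p + (1-y)/(1-p) = -1/0.061 + 0 = -16.39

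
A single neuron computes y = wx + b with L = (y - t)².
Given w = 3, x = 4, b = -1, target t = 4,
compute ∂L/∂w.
∂L/∂w = 56

y = wx + b = (3)(4) + -1 = 11
∂L/∂y = 2(y - t) = 2(11 - 4) = 14
∂y/∂w = x = 4
∂L/∂w = ∂L/∂y · ∂y/∂w = 14 × 4 = 56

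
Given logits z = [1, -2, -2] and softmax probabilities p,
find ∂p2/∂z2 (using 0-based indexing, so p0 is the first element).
∂p2/∂z2 = 0.04323

p = softmax(z) = [0.9094, 0.04528, 0.04528]
p2 = 0.04528

∂p2/∂z2 = p2(1 - p2) = 0.04528 × (1 - 0.04528) = 0.04323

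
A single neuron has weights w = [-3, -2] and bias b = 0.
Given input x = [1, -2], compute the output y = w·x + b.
y = 1

y = (-3)(1) + (-2)(-2) + 0 = 1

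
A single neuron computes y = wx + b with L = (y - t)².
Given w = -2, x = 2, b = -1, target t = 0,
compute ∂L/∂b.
∂L/∂b = -10

y = wx + b = (-2)(2) + -1 = -5
∂L/∂y = 2(y - t) = 2(-5 - 0) = -10
∂y/∂b = 1
∂L/∂b = ∂L/∂y · ∂y/∂b = -10 × 1 = -10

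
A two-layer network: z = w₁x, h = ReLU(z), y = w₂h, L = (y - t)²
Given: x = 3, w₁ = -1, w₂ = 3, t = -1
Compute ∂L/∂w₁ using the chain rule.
∂L/∂w₁ = 0

Forward pass:
z = w₁x = -1×3 = -3
h = ReLU(-3) = 0
y = w₂h = 3×0 = 0

Backward pass:
∂L/∂y = 2(y - t) = 2(0 - -1) = 2
∂y/∂h = w₂ = 3
∂h/∂z = 0 (ReLU derivative)
∂z/∂w₁ = x = 3

∂L/∂w₁ = 2 × 3 × 0 × 3 = 0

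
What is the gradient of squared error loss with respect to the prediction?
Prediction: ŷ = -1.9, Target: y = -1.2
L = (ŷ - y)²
∂L/∂ŷ = -1.4

∂L/∂ŷ = 2(ŷ - y) = 2(-1.9 - -1.2) = 2(-0.7) = -1.4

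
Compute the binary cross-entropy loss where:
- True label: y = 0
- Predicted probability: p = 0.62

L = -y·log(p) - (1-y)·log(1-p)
L = 0.9676

L = -0·log(0.62) - 1·log(0.38) = -log(0.38) = 0.9676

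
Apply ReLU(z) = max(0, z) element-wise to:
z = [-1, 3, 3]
h = [0, 3, 3]

ReLU applied element-wise: max(0,-1)=0, max(0,3)=3, max(0,3)=3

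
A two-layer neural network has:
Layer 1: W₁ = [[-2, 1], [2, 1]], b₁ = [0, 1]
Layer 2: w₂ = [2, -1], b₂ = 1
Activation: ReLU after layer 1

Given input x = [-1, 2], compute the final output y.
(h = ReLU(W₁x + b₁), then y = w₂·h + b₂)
y = 8

Layer 1 pre-activation: z₁ = [4, 1]
After ReLU: h = [4, 1]
Layer 2 output: y = 2×4 + -1×1 + 1 = 8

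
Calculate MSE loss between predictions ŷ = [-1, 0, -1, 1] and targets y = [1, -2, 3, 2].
MSE = 6.25

MSE = (1/4)((-1-1)² + (0--2)² + (-1-3)² + (1-2)²) = (1/4)(4 + 4 + 16 + 1) = 6.25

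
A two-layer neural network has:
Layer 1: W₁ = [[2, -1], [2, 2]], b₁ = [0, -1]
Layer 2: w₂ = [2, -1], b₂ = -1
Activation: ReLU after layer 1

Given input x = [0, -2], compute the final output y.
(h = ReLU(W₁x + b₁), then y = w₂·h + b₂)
y = 3

Layer 1 pre-activation: z₁ = [2, -5]
After ReLU: h = [2, 0]
Layer 2 output: y = 2×2 + -1×0 + -1 = 3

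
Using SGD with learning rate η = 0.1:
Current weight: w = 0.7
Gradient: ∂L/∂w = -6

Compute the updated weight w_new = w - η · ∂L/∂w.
w_new = 1.3

w_new = w - η·∂L/∂w = 0.7 - 0.1×(-6) = 0.7 - (-0.6) = 1.3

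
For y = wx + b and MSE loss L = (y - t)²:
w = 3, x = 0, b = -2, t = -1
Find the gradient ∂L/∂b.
∂L/∂b = -2

y = wx + b = (3)(0) + -2 = -2
∂L/∂y = 2(y - t) = 2(-2 - -1) = -2
∂y/∂b = 1
∂L/∂b = ∂L/∂y · ∂y/∂b = -2 × 1 = -2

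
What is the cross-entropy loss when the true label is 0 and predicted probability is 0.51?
L = 0.7133

L = -0·log(0.51) - 1·log(0.49) = -log(0.49) = 0.7133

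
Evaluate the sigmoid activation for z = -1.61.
0.1666

sigmoid(-1.61) = 1/(1 + e^(1.61)) = 1/(1 + 5.003) = 0.1666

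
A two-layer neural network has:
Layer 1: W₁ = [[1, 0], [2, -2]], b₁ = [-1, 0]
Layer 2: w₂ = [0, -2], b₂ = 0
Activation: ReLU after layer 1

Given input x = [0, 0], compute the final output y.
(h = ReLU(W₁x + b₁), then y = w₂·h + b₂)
y = 0

Layer 1 pre-activation: z₁ = [-1, 0]
After ReLU: h = [0, 0]
Layer 2 output: y = 0×0 + -2×0 + 0 = 0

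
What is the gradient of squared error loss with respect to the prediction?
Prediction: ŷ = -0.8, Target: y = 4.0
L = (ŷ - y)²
∂L/∂ŷ = -9.6

∂L/∂ŷ = 2(ŷ - y) = 2(-0.8 - 4.0) = 2(-4.8) = -9.6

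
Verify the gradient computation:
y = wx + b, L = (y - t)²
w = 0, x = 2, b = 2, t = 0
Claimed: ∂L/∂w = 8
Correct

y = (0)(2) + 2 = 2
∂L/∂y = 2(y - t) = 2(2 - 0) = 4
∂y/∂w = x = 2
∂L/∂w = 4 × 2 = 8

Claimed value: 8
Correct: The correct gradient is 8.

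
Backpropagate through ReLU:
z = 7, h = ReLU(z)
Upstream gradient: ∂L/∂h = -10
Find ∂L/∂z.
∂L/∂z = -10

h = ReLU(7) = 7
Since z > 0: ∂h/∂z = 1
∂L/∂z = ∂L/∂h · ∂h/∂z = -10 × 1 = -10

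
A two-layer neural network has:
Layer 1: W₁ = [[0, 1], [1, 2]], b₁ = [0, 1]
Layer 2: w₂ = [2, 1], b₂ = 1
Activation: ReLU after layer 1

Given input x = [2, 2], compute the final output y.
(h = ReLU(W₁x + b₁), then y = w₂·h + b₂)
y = 12

Layer 1 pre-activation: z₁ = [2, 7]
After ReLU: h = [2, 7]
Layer 2 output: y = 2×2 + 1×7 + 1 = 12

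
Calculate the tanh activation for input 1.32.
0.8668

tanh(1.32) = (e^(1.32) - e^(-1.32))/(e^(1.32) + e^(-1.32)) = 0.8668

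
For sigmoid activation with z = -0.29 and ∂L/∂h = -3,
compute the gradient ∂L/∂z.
∂L/∂z = -0.7344

σ(-0.29) = 0.428
σ'(-0.29) = σ(-0.29)(1 - σ(-0.29)) = 0.428 × 0.572 = 0.2448
∂L/∂z = ∂L/∂h · σ'(z) = -3 × 0.2448 = -0.7344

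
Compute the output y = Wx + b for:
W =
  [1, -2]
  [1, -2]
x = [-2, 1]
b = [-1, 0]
y = [-5, -4]

Wx = [1×-2 + -2×1, 1×-2 + -2×1]
   = [-4, -4]
y = Wx + b = [-4 + -1, -4 + 0] = [-5, -4]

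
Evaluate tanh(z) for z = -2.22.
-0.9767

tanh(-2.22) = (e^(-2.22) - e^(2.22))/(e^(-2.22) + e^(2.22)) = -0.9767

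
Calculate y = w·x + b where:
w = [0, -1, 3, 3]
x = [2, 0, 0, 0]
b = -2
y = -2

y = (0)(2) + (-1)(0) + (3)(0) + (3)(0) + -2 = -2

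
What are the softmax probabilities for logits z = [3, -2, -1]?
p = [0.9756, 0.0066, 0.0179]

exp(z) = [20.09, 0.1353, 0.3679]
Sum = 20.59
p = [0.9756, 0.0066, 0.0179]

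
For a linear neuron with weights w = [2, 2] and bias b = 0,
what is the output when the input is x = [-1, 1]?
y = 0

y = (2)(-1) + (2)(1) + 0 = 0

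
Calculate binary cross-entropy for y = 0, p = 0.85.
L = 1.897

L = -0·log(0.85) - 1·log(0.15) = -log(0.15) = 1.897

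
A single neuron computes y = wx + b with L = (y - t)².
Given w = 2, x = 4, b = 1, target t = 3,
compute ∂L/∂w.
∂L/∂w = 48

y = wx + b = (2)(4) + 1 = 9
∂L/∂y = 2(y - t) = 2(9 - 3) = 12
∂y/∂w = x = 4
∂L/∂w = ∂L/∂y · ∂y/∂w = 12 × 4 = 48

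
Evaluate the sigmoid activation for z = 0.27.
0.5671

sigmoid(0.27) = 1/(1 + e^(-0.27)) = 1/(1 + 0.7634) = 0.5671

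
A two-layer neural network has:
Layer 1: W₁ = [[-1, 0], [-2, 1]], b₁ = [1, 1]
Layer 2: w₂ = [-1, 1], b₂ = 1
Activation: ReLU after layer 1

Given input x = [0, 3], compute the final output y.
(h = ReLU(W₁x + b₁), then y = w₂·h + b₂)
y = 4

Layer 1 pre-activation: z₁ = [1, 4]
After ReLU: h = [1, 4]
Layer 2 output: y = -1×1 + 1×4 + 1 = 4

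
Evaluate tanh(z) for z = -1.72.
-0.9379

tanh(-1.72) = (e^(-1.72) - e^(1.72))/(e^(-1.72) + e^(1.72)) = -0.9379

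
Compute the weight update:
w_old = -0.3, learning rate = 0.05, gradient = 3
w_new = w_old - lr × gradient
w_new = -0.45

w_new = w - η·∂L/∂w = -0.3 - 0.05×(3) = -0.3 - (0.15) = -0.45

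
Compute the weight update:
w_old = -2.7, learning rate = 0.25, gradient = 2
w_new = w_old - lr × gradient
w_new = -3.2

w_new = w - η·∂L/∂w = -2.7 - 0.25×(2) = -2.7 - (0.5) = -3.2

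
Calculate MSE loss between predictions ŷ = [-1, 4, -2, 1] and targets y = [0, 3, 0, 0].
MSE = 1.75

MSE = (1/4)((-1-0)² + (4-3)² + (-2-0)² + (1-0)²) = (1/4)(1 + 1 + 4 + 1) = 1.75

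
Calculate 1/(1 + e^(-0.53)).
0.6295

sigmoid(0.53) = 1/(1 + e^(-0.53)) = 1/(1 + 0.5886) = 0.6295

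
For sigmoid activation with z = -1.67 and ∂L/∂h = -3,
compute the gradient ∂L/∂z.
∂L/∂z = -0.4

σ(-1.67) = 0.1584
σ'(-1.67) = σ(-1.67)(1 - σ(-1.67)) = 0.1584 × 0.8416 = 0.1333
∂L/∂z = ∂L/∂h · σ'(z) = -3 × 0.1333 = -0.4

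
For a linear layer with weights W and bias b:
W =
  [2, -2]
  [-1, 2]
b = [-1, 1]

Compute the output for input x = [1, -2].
y = [5, -4]

Wx = [2×1 + -2×-2, -1×1 + 2×-2]
   = [6, -5]
y = Wx + b = [6 + -1, -5 + 1] = [5, -4]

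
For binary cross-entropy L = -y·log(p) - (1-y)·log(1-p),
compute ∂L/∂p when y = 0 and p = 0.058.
∂L/∂p = 1.062

∂L/∂p = -y/p + (1-y)/(1-p) = 0 + 1/0.942 = 1.062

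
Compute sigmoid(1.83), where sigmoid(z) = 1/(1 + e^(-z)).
0.8618

sigmoid(1.83) = 1/(1 + e^(-1.83)) = 1/(1 + 0.1604) = 0.8618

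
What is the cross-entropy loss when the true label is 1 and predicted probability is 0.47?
L = 0.755

L = -1·log(0.47) - 0·log(0.53) = -log(0.47) = 0.755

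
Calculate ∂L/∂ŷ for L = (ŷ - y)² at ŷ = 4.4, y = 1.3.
∂L/∂ŷ = 6.2

∂L/∂ŷ = 2(ŷ - y) = 2(4.4 - 1.3) = 2(3.1) = 6.2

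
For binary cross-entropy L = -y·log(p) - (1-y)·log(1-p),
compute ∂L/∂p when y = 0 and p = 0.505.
∂L/∂p = 2.02

∂L/∂p = -y/p + (1-y)/(1-p) = 0 + 1/0.495 = 2.02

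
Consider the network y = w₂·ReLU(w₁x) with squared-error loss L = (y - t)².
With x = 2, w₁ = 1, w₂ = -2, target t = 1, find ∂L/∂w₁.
∂L/∂w₁ = 40

Forward pass:
z = w₁x = 1×2 = 2
h = ReLU(2) = 2
y = w₂h = -2×2 = -4

Backward pass:
∂L/∂y = 2(y - t) = 2(-4 - 1) = -10
∂y/∂h = w₂ = -2
∂h/∂z = 1 (ReLU derivative)
∂z/∂w₁ = x = 2

∂L/∂w₁ = -10 × -2 × 1 × 2 = 40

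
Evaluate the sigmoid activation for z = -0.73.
0.3252

sigmoid(-0.73) = 1/(1 + e^(0.73)) = 1/(1 + 2.075) = 0.3252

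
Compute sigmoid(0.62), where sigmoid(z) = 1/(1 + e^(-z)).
0.6502

sigmoid(0.62) = 1/(1 + e^(-0.62)) = 1/(1 + 0.5379) = 0.6502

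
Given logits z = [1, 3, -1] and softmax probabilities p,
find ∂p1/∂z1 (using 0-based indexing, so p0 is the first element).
∂p1/∂z1 = 0.1154

p = softmax(z) = [0.1173, 0.8668, 0.01588]
p1 = 0.8668

∂p1/∂z1 = p1(1 - p1) = 0.8668 × (1 - 0.8668) = 0.1154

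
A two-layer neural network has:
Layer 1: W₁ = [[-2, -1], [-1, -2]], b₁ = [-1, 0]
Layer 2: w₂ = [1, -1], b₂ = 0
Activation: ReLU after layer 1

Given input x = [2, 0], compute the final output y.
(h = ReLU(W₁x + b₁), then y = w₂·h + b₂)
y = 0

Layer 1 pre-activation: z₁ = [-5, -2]
After ReLU: h = [0, 0]
Layer 2 output: y = 1×0 + -1×0 + 0 = 0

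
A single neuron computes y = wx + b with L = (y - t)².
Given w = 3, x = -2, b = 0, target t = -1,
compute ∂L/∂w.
∂L/∂w = 20

y = wx + b = (3)(-2) + 0 = -6
∂L/∂y = 2(y - t) = 2(-6 - -1) = -10
∂y/∂w = x = -2
∂L/∂w = ∂L/∂y · ∂y/∂w = -10 × -2 = 20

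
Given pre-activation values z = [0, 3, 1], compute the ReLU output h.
h = [0, 3, 1]

ReLU applied element-wise: max(0,0)=0, max(0,3)=3, max(0,1)=1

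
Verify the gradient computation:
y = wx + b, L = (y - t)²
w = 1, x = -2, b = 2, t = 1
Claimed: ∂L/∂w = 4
Correct

y = (1)(-2) + 2 = 0
∂L/∂y = 2(y - t) = 2(0 - 1) = -2
∂y/∂w = x = -2
∂L/∂w = -2 × -2 = 4

Claimed value: 4
Correct: The correct gradient is 4.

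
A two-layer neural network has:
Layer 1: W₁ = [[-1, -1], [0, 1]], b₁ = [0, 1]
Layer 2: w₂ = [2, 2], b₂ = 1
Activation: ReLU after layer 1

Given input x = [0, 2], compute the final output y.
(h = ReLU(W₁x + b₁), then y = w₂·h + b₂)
y = 7

Layer 1 pre-activation: z₁ = [-2, 3]
After ReLU: h = [0, 3]
Layer 2 output: y = 2×0 + 2×3 + 1 = 7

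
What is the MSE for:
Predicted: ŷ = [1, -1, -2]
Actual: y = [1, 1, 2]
MSE = 6.667

MSE = (1/3)((1-1)² + (-1-1)² + (-2-2)²) = (1/3)(0 + 4 + 16) = 6.667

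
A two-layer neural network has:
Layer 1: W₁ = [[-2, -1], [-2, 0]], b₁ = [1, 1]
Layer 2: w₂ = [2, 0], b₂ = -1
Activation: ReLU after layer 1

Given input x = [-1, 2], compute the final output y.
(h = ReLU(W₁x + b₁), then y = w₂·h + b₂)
y = 1

Layer 1 pre-activation: z₁ = [1, 3]
After ReLU: h = [1, 3]
Layer 2 output: y = 2×1 + 0×3 + -1 = 1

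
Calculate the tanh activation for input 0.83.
0.6805

tanh(0.83) = (e^(0.83) - e^(-0.83))/(e^(0.83) + e^(-0.83)) = 0.6805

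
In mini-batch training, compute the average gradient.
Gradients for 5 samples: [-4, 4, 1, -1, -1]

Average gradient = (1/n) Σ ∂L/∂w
Average gradient = -0.2

Average = (1/5)(-4 + 4 + 1 + -1 + -1) = -1/5 = -0.2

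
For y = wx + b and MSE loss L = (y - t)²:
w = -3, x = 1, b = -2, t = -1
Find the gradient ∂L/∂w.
∂L/∂w = -8

y = wx + b = (-3)(1) + -2 = -5
∂L/∂y = 2(y - t) = 2(-5 - -1) = -8
∂y/∂w = x = 1
∂L/∂w = ∂L/∂y · ∂y/∂w = -8 × 1 = -8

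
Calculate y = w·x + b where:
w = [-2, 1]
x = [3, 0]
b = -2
y = -8

y = (-2)(3) + (1)(0) + -2 = -8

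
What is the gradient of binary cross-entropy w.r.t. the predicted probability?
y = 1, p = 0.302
∂L/∂p = -3.311

∂L/∂p = -y/p + (1-y)/(1-p) = -1/0.302 + 0 = -3.311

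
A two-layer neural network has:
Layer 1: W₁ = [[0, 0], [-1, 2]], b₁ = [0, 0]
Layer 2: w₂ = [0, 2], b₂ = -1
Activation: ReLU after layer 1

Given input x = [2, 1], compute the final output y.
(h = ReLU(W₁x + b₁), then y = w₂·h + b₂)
y = -1

Layer 1 pre-activation: z₁ = [0, 0]
After ReLU: h = [0, 0]
Layer 2 output: y = 0×0 + 2×0 + -1 = -1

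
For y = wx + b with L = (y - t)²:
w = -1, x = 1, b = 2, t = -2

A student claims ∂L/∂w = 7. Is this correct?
Incorrect

y = (-1)(1) + 2 = 1
∂L/∂y = 2(y - t) = 2(1 - -2) = 6
∂y/∂w = x = 1
∂L/∂w = 6 × 1 = 6

Claimed value: 7
Incorrect: The correct gradient is 6.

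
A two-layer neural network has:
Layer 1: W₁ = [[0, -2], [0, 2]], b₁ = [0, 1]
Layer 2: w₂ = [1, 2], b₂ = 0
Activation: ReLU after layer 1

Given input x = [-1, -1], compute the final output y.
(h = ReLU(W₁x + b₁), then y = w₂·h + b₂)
y = 2

Layer 1 pre-activation: z₁ = [2, -1]
After ReLU: h = [2, 0]
Layer 2 output: y = 1×2 + 2×0 + 0 = 2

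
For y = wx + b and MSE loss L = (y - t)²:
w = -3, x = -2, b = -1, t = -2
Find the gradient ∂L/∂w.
∂L/∂w = -28

y = wx + b = (-3)(-2) + -1 = 5
∂L/∂y = 2(y - t) = 2(5 - -2) = 14
∂y/∂w = x = -2
∂L/∂w = ∂L/∂y · ∂y/∂w = 14 × -2 = -28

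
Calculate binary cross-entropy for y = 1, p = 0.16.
L = 1.833

L = -1·log(0.16) - 0·log(0.84) = -log(0.16) = 1.833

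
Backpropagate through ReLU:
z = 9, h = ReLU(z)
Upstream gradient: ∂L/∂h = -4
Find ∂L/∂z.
∂L/∂z = -4

h = ReLU(9) = 9
Since z > 0: ∂h/∂z = 1
∂L/∂z = ∂L/∂h · ∂h/∂z = -4 × 1 = -4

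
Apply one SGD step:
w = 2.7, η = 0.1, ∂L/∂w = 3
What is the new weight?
w_new = 2.4

w_new = w - η·∂L/∂w = 2.7 - 0.1×(3) = 2.7 - (0.3) = 2.4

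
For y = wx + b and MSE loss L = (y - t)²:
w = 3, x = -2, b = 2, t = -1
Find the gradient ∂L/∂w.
∂L/∂w = 12

y = wx + b = (3)(-2) + 2 = -4
∂L/∂y = 2(y - t) = 2(-4 - -1) = -6
∂y/∂w = x = -2
∂L/∂w = ∂L/∂y · ∂y/∂w = -6 × -2 = 12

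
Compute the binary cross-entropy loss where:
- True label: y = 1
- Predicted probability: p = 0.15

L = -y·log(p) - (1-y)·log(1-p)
L = 1.897

L = -1·log(0.15) - 0·log(0.85) = -log(0.15) = 1.897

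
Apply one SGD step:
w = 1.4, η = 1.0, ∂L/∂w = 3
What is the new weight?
w_new = -1.6

w_new = w - η·∂L/∂w = 1.4 - 1.0×(3) = 1.4 - (3) = -1.6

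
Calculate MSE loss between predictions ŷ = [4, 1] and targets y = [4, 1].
MSE = 0

MSE = (1/2)((4-4)² + (1-1)²) = (1/2)(0 + 0) = 0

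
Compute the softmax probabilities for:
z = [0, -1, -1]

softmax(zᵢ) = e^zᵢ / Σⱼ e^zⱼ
p = [0.5761, 0.2119, 0.2119]

exp(z) = [1, 0.3679, 0.3679]
Sum = 1.736
p = [0.5761, 0.2119, 0.2119]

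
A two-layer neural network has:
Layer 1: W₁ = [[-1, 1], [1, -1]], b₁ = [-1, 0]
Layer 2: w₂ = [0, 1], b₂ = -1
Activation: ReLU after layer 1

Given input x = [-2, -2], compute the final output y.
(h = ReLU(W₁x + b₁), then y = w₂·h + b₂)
y = -1

Layer 1 pre-activation: z₁ = [-1, 0]
After ReLU: h = [0, 0]
Layer 2 output: y = 0×0 + 1×0 + -1 = -1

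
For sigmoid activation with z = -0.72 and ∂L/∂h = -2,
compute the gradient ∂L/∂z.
∂L/∂z = -0.4404

σ(-0.72) = 0.3274
σ'(-0.72) = σ(-0.72)(1 - σ(-0.72)) = 0.3274 × 0.6726 = 0.2202
∂L/∂z = ∂L/∂h · σ'(z) = -2 × 0.2202 = -0.4404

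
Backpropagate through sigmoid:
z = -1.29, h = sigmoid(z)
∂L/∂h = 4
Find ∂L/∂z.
∂L/∂z = 0.677

σ(-1.29) = 0.2159
σ'(-1.29) = σ(-1.29)(1 - σ(-1.29)) = 0.2159 × 0.7841 = 0.1693
∂L/∂z = ∂L/∂h · σ'(z) = 4 × 0.1693 = 0.677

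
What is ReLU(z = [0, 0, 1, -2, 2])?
h = [0, 0, 1, 0, 2]

ReLU applied element-wise: max(0,0)=0, max(0,0)=0, max(0,1)=1, max(0,-2)=0, max(0,2)=2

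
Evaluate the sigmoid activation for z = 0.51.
0.6248

sigmoid(0.51) = 1/(1 + e^(-0.51)) = 1/(1 + 0.6005) = 0.6248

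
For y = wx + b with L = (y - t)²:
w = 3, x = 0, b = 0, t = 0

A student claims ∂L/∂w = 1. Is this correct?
Incorrect

y = (3)(0) + 0 = 0
∂L/∂y = 2(y - t) = 2(0 - 0) = 0
∂y/∂w = x = 0
∂L/∂w = 0 × 0 = 0

Claimed value: 1
Incorrect: The correct gradient is 0.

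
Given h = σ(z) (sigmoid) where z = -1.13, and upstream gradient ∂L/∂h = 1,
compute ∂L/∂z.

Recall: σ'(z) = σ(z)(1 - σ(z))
∂L/∂z = 0.1845

σ(-1.13) = 0.2442
σ'(-1.13) = σ(-1.13)(1 - σ(-1.13)) = 0.2442 × 0.7558 = 0.1845
∂L/∂z = ∂L/∂h · σ'(z) = 1 × 0.1845 = 0.1845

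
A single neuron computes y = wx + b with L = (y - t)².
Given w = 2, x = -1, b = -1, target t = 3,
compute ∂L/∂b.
∂L/∂b = -12

y = wx + b = (2)(-1) + -1 = -3
∂L/∂y = 2(y - t) = 2(-3 - 3) = -12
∂y/∂b = 1
∂L/∂b = ∂L/∂y · ∂y/∂b = -12 × 1 = -12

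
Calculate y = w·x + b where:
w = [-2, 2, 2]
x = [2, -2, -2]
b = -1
y = -13

y = (-2)(2) + (2)(-2) + (2)(-2) + -1 = -13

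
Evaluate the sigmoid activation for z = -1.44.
0.1915

sigmoid(-1.44) = 1/(1 + e^(1.44)) = 1/(1 + 4.221) = 0.1915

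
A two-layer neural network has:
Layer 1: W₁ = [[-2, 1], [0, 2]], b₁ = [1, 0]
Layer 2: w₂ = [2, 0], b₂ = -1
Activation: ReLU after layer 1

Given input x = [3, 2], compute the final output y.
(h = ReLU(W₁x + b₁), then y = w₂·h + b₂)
y = -1

Layer 1 pre-activation: z₁ = [-3, 4]
After ReLU: h = [0, 4]
Layer 2 output: y = 2×0 + 0×4 + -1 = -1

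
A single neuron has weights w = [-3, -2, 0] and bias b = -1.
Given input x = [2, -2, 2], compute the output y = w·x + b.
y = -3

y = (-3)(2) + (-2)(-2) + (0)(2) + -1 = -3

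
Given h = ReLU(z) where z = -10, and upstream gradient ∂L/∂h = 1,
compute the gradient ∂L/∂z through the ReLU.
∂L/∂z = 0

h = ReLU(-10) = 0
Since z < 0: ∂h/∂z = 0
∂L/∂z = ∂L/∂h · ∂h/∂z = 1 × 0 = 0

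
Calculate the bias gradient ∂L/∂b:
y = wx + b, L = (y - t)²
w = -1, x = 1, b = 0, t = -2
∂L/∂b = 2

y = wx + b = (-1)(1) + 0 = -1
∂L/∂y = 2(y - t) = 2(-1 - -2) = 2
∂y/∂b = 1
∂L/∂b = ∂L/∂y · ∂y/∂b = 2 × 1 = 2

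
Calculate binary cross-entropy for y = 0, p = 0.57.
L = 0.844

L = -0·log(0.57) - 1·log(0.43) = -log(0.43) = 0.844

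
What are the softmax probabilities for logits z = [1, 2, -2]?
p = [0.2654, 0.7214, 0.0132]

exp(z) = [2.718, 7.389, 0.1353]
Sum = 10.24
p = [0.2654, 0.7214, 0.0132]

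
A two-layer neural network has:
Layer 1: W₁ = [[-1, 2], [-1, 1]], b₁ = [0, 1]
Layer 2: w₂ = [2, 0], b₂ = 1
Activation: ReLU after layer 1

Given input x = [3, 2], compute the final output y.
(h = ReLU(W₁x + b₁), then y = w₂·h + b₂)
y = 3

Layer 1 pre-activation: z₁ = [1, 0]
After ReLU: h = [1, 0]
Layer 2 output: y = 2×1 + 0×0 + 1 = 3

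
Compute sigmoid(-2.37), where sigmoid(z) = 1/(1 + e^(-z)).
0.08549

sigmoid(-2.37) = 1/(1 + e^(2.37)) = 1/(1 + 10.7) = 0.08549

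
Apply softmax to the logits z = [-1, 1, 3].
p = [0.0159, 0.1173, 0.8668]

exp(z) = [0.3679, 2.718, 20.09]
Sum = 23.17
p = [0.0159, 0.1173, 0.8668]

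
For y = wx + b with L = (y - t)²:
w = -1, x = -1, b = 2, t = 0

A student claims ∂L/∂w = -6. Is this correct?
Correct

y = (-1)(-1) + 2 = 3
∂L/∂y = 2(y - t) = 2(3 - 0) = 6
∂y/∂w = x = -1
∂L/∂w = 6 × -1 = -6

Claimed value: -6
Correct: The correct gradient is -6.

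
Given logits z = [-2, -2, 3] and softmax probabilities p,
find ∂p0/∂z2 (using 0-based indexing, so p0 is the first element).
∂p0/∂z2 = -0.00656

p = softmax(z) = [0.006648, 0.006648, 0.9867]
p0 = 0.006648, p2 = 0.9867

∂p0/∂z2 = -p0 × p2 = -0.006648 × 0.9867 = -0.00656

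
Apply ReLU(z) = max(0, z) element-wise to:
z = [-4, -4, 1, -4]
h = [0, 0, 1, 0]

ReLU applied element-wise: max(0,-4)=0, max(0,-4)=0, max(0,1)=1, max(0,-4)=0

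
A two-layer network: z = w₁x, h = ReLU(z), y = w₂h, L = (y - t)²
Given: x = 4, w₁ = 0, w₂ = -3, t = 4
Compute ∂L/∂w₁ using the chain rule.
∂L/∂w₁ = 0

Forward pass:
z = w₁x = 0×4 = 0
h = ReLU(0) = 0
y = w₂h = -3×0 = 0

Backward pass:
∂L/∂y = 2(y - t) = 2(0 - 4) = -8
∂y/∂h = w₂ = -3
∂h/∂z = 0 (ReLU derivative)
∂z/∂w₁ = x = 4

∂L/∂w₁ = -8 × -3 × 0 × 4 = 0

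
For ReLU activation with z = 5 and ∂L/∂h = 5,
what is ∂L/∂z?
∂L/∂z = 5

h = ReLU(5) = 5
Since z > 0: ∂h/∂z = 1
∂L/∂z = ∂L/∂h · ∂h/∂z = 5 × 1 = 5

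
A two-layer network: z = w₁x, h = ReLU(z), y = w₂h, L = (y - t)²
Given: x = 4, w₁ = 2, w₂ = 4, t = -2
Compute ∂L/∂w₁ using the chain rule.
∂L/∂w₁ = 1088

Forward pass:
z = w₁x = 2×4 = 8
h = ReLU(8) = 8
y = w₂h = 4×8 = 32

Backward pass:
∂L/∂y = 2(y - t) = 2(32 - -2) = 68
∂y/∂h = w₂ = 4
∂h/∂z = 1 (ReLU derivative)
∂z/∂w₁ = x = 4

∂L/∂w₁ = 68 × 4 × 1 × 4 = 1088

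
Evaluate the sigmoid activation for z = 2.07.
0.888

sigmoid(2.07) = 1/(1 + e^(-2.07)) = 1/(1 + 0.1262) = 0.888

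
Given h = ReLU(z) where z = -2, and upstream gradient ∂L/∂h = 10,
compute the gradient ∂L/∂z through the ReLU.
∂L/∂z = 0

h = ReLU(-2) = 0
Since z < 0: ∂h/∂z = 0
∂L/∂z = ∂L/∂h · ∂h/∂z = 10 × 0 = 0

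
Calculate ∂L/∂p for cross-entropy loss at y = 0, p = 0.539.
∂L/∂p = 2.169

∂L/∂p = -y/p + (1-y)/(1-p) = 0 + 1/0.461 = 2.169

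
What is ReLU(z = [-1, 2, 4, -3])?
h = [0, 2, 4, 0]

ReLU applied element-wise: max(0,-1)=0, max(0,2)=2, max(0,4)=4, max(0,-3)=0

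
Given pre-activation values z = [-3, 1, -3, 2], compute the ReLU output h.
h = [0, 1, 0, 2]

ReLU applied element-wise: max(0,-3)=0, max(0,1)=1, max(0,-3)=0, max(0,2)=2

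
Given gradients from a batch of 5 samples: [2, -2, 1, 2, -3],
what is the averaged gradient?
Average gradient = 0

Average = (1/5)(2 + -2 + 1 + 2 + -3) = 0/5 = 0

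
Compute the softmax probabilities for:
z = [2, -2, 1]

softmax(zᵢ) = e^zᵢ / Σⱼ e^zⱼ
p = [0.7214, 0.0132, 0.2654]

exp(z) = [7.389, 0.1353, 2.718]
Sum = 10.24
p = [0.7214, 0.0132, 0.2654]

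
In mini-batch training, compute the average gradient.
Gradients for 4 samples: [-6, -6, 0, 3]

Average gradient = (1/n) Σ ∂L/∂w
Average gradient = -2.25

Average = (1/4)(-6 + -6 + 0 + 3) = -9/4 = -2.25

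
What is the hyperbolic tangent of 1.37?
0.8787

tanh(1.37) = (e^(1.37) - e^(-1.37))/(e^(1.37) + e^(-1.37)) = 0.8787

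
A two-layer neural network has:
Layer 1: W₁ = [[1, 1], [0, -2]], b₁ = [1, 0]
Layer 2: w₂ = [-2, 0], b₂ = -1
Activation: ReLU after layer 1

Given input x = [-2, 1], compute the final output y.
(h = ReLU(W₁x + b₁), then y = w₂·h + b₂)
y = -1

Layer 1 pre-activation: z₁ = [0, -2]
After ReLU: h = [0, 0]
Layer 2 output: y = -2×0 + 0×0 + -1 = -1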